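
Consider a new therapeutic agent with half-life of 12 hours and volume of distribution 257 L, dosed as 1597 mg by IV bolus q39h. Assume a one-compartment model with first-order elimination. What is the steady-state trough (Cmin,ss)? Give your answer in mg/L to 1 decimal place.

0.7 mg/L

Over one 39-h interval, 39/12 ≈ 3.25 half-lives elapse, leaving f ≈ 0.1051 of each dose.
At steady state, accumulation factor R = 1/(1 − e^(−kτ)) ≈ 1.1174.
Each bolus raises the concentration by D/Vd = 1597/257 ≈ 6.214 mg/L.
Cmax,ss = C₀/(1 − f) ≈ 6.214/0.8949 ≈ 6.944 mg/L.
Steady-state trough Cmin,ss = Cmax,ss·f ≈ 6.944 × 0.1051 ≈ 0.730 mg/L.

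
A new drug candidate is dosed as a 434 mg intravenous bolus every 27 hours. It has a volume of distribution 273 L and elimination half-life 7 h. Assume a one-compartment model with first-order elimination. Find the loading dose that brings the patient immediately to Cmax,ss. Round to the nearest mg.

f = (1/2)^(27/7) ≈ 0.069006; accumulation ratio R = 1/(1−f) ≈ 1.07412.
Loading dose to hit Cmax,ss on first dose: D_load = D_maint·R ≈ 434 × 1.07412 ≈ 466.17 mg.

466 mg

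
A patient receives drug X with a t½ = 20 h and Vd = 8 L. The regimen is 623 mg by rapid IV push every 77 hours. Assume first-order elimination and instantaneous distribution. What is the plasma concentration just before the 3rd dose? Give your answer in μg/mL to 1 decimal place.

f = (1/2)^(τ/t½) = (1/2)^(77/20) ≈ 0.0693.
C₀ = D/Vd = 623/8 ≈ 77.875 μg/mL.
Before the 3rd dose, 2 doses have been given. Superposition: Cmin = C₀·(f + f²).
≈ 77.875 × (0.0693 + 0.0048) ≈ 77.875 × 0.0741 ≈ 5.771 μg/mL.

5.8 μg/mL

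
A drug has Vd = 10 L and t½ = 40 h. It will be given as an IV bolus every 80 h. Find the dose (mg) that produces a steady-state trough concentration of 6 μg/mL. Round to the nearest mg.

180 mg

τ/t½ = 80/40 ≈ 2, so f = (1/2)^(80/40) ≈ 0.250000.
Cmin,ss = (D/Vd)·f/(1−f), so D = Cmin,ss·Vd·(1−f)/f.
D = 6 × 10 × (1−f)/f ≈ 6 × 10 × 3.00000 ≈ 180.00 mg.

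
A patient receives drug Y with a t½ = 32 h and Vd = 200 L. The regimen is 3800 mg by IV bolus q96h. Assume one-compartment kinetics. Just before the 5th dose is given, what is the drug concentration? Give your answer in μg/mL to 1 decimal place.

f = (1/2)^(τ/t½) = (1/2)^(96/32) ≈ 0.1250.
C₀ = D/Vd = 3800/200 ≈ 19.000 μg/mL.
Before the 5th dose, 4 doses have been given. Superposition: Cmin = C₀·(f + f² + … + f^4).
≈ 19.000 × (0.1250 + 0.0156 + 0.0020 + 0.0002) ≈ 19.000 × 0.1428 ≈ 2.713 μg/mL.

2.7 μg/mL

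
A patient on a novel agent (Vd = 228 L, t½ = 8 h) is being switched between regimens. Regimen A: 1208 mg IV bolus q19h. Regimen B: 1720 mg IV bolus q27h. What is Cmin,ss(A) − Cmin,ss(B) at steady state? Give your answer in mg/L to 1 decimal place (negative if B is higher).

Regimen A: f = (1/2)^(19/8) ≈ 0.1928; Cmin,ss = (1208/228)·f/(1−f) ≈ 1.265 mg/L.
Regimen B: f = (1/2)^(27/8) ≈ 0.0964; Cmin,ss = (1720/228)·f/(1−f) ≈ 0.805 mg/L.
Difference ≈ 1.265 − 0.805 ≈ 0.460 mg/L.

0.5 mg/L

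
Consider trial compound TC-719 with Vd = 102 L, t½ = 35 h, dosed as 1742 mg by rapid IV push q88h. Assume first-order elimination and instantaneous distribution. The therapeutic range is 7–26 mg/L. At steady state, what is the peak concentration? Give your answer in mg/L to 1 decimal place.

20.7 mg/L

Over one 88-h interval, 88/35 ≈ 2.5143 half-lives elapse, leaving f ≈ 0.1750 of each dose.
At steady state, accumulation factor R = 1/(1 − e^(−kτ)) ≈ 1.2121.
Each bolus raises the concentration by D/Vd = 1742/102 ≈ 17.078 mg/L.
Cmax,ss = C₀/(1 − f) ≈ 17.078/0.8250 ≈ 20.701 mg/L.
Peak 20.7 mg/L vs MTC 26 mg/L: below toxic threshold.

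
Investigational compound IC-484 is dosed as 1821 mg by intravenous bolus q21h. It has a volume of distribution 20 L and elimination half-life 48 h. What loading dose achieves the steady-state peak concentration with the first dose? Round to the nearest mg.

6961 mg

f = (1/2)^(21/48) ≈ 0.738413; accumulation ratio R = 1/(1−f) ≈ 3.82282.
Loading dose to hit Cmax,ss on first dose: D_load = D_maint·R ≈ 1821 × 3.82282 ≈ 6961.36 mg.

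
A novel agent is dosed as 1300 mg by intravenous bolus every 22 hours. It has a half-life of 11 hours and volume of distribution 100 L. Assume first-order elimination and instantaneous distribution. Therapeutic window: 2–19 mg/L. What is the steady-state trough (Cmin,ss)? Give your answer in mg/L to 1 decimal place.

4.3 mg/L

τ = 22 h = 2 half-lives, so f = (1/2)^2 = 0.25.
At steady state, R = 1/(1 − 0.25) = 4/3.
Single-dose peak C₀ = D/Vd = 1300/100 = 13 mg/L.
Steady-state peak Cmax,ss = C₀·R = 13 × 4/3 ≈ 17.333 mg/L.
Steady-state trough Cmin,ss = Cmax,ss·f ≈ 17.333 × 0.25 ≈ 4.333 mg/L.
Trough 4.3 mg/L vs MEC 2 mg/L: adequate.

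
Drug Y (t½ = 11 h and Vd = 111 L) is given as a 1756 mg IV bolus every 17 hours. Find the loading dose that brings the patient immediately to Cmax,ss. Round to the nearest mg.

f = (1/2)^(17/11) ≈ 0.342588; accumulation ratio R = 1/(1−f) ≈ 1.52112.
Loading dose to hit Cmax,ss on first dose: D_load = D_maint·R ≈ 1756 × 1.52112 ≈ 2671.09 mg.

2671 mg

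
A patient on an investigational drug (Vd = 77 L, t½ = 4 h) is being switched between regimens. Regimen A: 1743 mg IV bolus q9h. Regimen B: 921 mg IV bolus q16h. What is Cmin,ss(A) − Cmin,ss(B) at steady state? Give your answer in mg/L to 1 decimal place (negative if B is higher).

Regimen A: f = (1/2)^(9/4) ≈ 0.2102; Cmin,ss = (1743/77)·f/(1−f) ≈ 6.025 mg/L.
Regimen B: f = (1/2)^(16/4) ≈ 0.0625; Cmin,ss = (921/77)·f/(1−f) ≈ 0.797 mg/L.
Difference ≈ 6.025 − 0.797 ≈ 5.228 mg/L.

5.2 mg/L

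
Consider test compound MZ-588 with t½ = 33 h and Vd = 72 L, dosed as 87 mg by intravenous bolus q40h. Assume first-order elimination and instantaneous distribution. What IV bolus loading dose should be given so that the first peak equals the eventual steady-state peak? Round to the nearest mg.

f = (1/2)^(40/33) ≈ 0.431634; accumulation ratio R = 1/(1−f) ≈ 1.75943.
Loading dose to hit Cmax,ss on first dose: D_load = D_maint·R ≈ 87 × 1.75943 ≈ 153.07 mg.

153 mg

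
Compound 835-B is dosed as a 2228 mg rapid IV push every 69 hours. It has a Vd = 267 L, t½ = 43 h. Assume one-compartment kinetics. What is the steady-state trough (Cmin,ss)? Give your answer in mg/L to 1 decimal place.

Over one 69-h interval, 69/43 ≈ 1.6047 half-lives elapse, leaving f ≈ 0.3288 of each dose.
Single-dose peak C₀ = D/Vd = 2228/267 ≈ 8.345 mg/L.
Steady-state trough Cmin,ss = C₀·f/(1−f) ≈ 8.345 × 0.3288/0.6712 ≈ 4.088 mg/L.

4.1 mg/L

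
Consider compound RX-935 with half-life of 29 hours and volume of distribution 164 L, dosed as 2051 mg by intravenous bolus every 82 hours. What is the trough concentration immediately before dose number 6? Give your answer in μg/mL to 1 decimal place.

f = (1/2)^(τ/t½) = (1/2)^(82/29) ≈ 0.1409.
C₀ = D/Vd = 2051/164 ≈ 12.506 μg/mL.
Before the 6th dose, 5 doses have been given. Superposition: Cmin = C₀·(f + f² + … + f^5).
≈ 12.506 × (0.1409 + 0.0199 + 0.0028 + 0.0004 + 0.0001) ≈ 12.506 × 0.1641 ≈ 2.052 μg/mL.

2.1 μg/mL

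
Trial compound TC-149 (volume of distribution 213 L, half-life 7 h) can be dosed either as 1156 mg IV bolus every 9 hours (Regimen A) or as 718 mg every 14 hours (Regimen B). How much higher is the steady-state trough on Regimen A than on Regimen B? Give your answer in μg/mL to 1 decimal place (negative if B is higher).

2.7 μg/mL

Regimen A: f = (1/2)^(9/7) ≈ 0.4102; Cmin,ss = (1156/213)·f/(1−f) ≈ 3.775 μg/mL.
Regimen B: f = (1/2)^(14/7) ≈ 0.2500; Cmin,ss = (718/213)·f/(1−f) ≈ 1.124 μg/mL.
Difference ≈ 3.775 − 1.124 ≈ 2.651 μg/mL.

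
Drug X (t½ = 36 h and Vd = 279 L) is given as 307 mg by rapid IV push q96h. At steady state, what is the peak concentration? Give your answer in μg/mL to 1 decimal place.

k = ln2/t½ = ln2/36 ≈ 0.019254 h⁻¹; fraction remaining f = e^(−kτ) = e^(−0.019254×96) ≈ 0.1575.
Accumulation ratio R = 1/(1 − f) ≈ 1/0.8425 ≈ 1.1869.
Single-dose peak C₀ = D/Vd = 307/279 ≈ 1.100 μg/mL.
Cmax,ss = C₀/(1 − f) ≈ 1.100/0.8425 ≈ 1.306 μg/mL.

1.3 μg/mL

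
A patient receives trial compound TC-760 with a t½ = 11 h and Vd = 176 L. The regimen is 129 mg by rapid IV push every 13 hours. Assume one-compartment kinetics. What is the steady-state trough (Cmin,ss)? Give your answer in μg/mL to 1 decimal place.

0.6 μg/mL

k = ln2/t½ = ln2/11 ≈ 0.063013 h⁻¹; fraction remaining f = e^(−kτ) = e^(−0.063013×13) ≈ 0.4408.
Accumulation ratio R = 1/(1 − f) ≈ 1/0.5592 ≈ 1.7883.
Single-dose peak C₀ = D/Vd = 129/176 ≈ 0.733 μg/mL.
Steady-state peak Cmax,ss = C₀·R ≈ 0.733 × 1.7883 ≈ 1.311 μg/mL.
One interval later, Cmin,ss = Cmax,ss·e^(−kτ) ≈ 1.311 × 0.4408 ≈ 0.578 μg/mL.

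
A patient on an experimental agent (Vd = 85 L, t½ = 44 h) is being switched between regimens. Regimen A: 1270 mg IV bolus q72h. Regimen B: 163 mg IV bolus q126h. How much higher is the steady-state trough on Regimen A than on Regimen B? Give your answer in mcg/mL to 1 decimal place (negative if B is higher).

Regimen A: f = (1/2)^(72/44) ≈ 0.3217; Cmin,ss = (1270/85)·f/(1−f) ≈ 7.086 mcg/mL.
Regimen B: f = (1/2)^(126/44) ≈ 0.1374; Cmin,ss = (163/85)·f/(1−f) ≈ 0.305 mcg/mL.
Difference ≈ 7.086 − 0.305 ≈ 6.781 mcg/mL.

6.8 mcg/mL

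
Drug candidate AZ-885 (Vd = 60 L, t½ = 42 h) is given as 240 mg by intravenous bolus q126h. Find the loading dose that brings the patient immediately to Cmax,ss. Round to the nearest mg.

f = (1/2)^(126/42) ≈ 0.125000; accumulation ratio R = 1/(1−f) ≈ 1.14286.
Loading dose to hit Cmax,ss on first dose: D_load = D_maint·R ≈ 240 × 1.14286 ≈ 274.29 mg.

274 mg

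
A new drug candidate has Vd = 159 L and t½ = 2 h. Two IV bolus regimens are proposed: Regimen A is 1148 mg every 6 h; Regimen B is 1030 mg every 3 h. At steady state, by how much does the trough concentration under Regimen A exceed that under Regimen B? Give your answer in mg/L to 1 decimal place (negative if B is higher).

-2.5 mg/L

Regimen A: f = (1/2)^(6/2) ≈ 0.1250; Cmin,ss = (1148/159)·f/(1−f) ≈ 1.031 mg/L.
Regimen B: f = (1/2)^(3/2) ≈ 0.3536; Cmin,ss = (1030/159)·f/(1−f) ≈ 3.544 mg/L.
Difference ≈ 1.031 − 3.544 ≈ -2.513 mg/L.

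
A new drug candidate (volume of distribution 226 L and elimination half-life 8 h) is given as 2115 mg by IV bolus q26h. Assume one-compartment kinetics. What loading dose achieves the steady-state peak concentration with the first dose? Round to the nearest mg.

f = (1/2)^(26/8) ≈ 0.105112; accumulation ratio R = 1/(1−f) ≈ 1.11746.
Loading dose to hit Cmax,ss on first dose: D_load = D_maint·R ≈ 2115 × 1.11746 ≈ 2363.43 mg.

2363 mg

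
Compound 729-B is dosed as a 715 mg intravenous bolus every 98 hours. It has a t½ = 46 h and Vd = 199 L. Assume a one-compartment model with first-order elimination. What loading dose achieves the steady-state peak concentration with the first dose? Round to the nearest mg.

f = (1/2)^(98/46) ≈ 0.228389; accumulation ratio R = 1/(1−f) ≈ 1.29599.
Loading dose to hit Cmax,ss on first dose: D_load = D_maint·R ≈ 715 × 1.29599 ≈ 926.63 mg.

927 mg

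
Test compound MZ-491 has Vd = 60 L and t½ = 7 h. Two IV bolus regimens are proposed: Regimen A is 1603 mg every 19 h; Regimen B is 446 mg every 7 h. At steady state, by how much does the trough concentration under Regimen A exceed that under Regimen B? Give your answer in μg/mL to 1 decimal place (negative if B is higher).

-2.6 μg/mL

Regimen A: f = (1/2)^(19/7) ≈ 0.1524; Cmin,ss = (1603/60)·f/(1−f) ≈ 4.804 μg/mL.
Regimen B: f = (1/2)^(7/7) ≈ 0.5000; Cmin,ss = (446/60)·f/(1−f) ≈ 7.433 μg/mL.
Difference ≈ 4.804 − 7.433 ≈ -2.629 μg/mL.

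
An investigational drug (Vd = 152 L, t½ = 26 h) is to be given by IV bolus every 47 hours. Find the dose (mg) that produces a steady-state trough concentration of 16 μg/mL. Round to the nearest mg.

τ/t½ = 47/26 ≈ 1.8077, so f = (1/2)^(47/26) ≈ 0.285647.
Cmin,ss = (D/Vd)·f/(1−f), so D = Cmin,ss·Vd·(1−f)/f.
D = 16 × 152 × (1−f)/f ≈ 16 × 152 × 2.50082 ≈ 6081.99 mg.

6082 mg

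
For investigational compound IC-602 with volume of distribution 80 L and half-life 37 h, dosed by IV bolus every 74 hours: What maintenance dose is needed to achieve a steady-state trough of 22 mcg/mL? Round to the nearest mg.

5280 mg

τ/t½ = 74/37 ≈ 2, so f = (1/2)^(74/37) ≈ 0.250000.
Cmin,ss = (D/Vd)·f/(1−f), so D = Cmin,ss·Vd·(1−f)/f.
D = 22 × 80 × (1−f)/f ≈ 22 × 80 × 3.00000 ≈ 5280.00 mg.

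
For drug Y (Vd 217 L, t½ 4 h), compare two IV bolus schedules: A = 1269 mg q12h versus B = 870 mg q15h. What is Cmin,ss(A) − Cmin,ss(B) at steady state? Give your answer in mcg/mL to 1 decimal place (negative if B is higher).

Regimen A: f = (1/2)^(12/4) ≈ 0.1250; Cmin,ss = (1269/217)·f/(1−f) ≈ 0.835 mcg/mL.
Regimen B: f = (1/2)^(15/4) ≈ 0.0743; Cmin,ss = (870/217)·f/(1−f) ≈ 0.322 mcg/mL.
Difference ≈ 0.835 − 0.322 ≈ 0.513 mcg/mL.

0.5 mcg/mL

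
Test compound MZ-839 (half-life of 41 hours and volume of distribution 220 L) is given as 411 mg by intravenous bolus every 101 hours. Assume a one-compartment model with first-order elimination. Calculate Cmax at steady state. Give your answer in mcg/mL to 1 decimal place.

Over one 101-h interval, 101/41 ≈ 2.4634 half-lives elapse, leaving f ≈ 0.1813 of each dose.
Accumulation ratio R = 1/(1 − f) ≈ 1/0.8187 ≈ 1.2214.
Each bolus raises the concentration by D/Vd = 411/220 ≈ 1.868 mcg/mL.
Steady-state peak Cmax,ss = C₀·R ≈ 1.868 × 1.2214 ≈ 2.282 mcg/mL.

2.3 mcg/mL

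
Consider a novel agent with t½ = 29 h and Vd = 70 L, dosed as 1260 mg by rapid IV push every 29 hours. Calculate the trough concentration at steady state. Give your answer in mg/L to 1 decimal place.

18.0 mg/L

τ = 29 h = 1 half-life, so f = (1/2)^1 = 0.5.
At steady state, R = 1/(1 − 0.5) = 2/1.
Single-dose peak C₀ = D/Vd = 1260/70 = 18 mg/L.
Steady-state peak Cmax,ss = C₀·R = 18 × 2/1 ≈ 36.000 mg/L.
Steady-state trough Cmin,ss = Cmax,ss·f ≈ 36.000 × 0.5 ≈ 18.000 mg/L.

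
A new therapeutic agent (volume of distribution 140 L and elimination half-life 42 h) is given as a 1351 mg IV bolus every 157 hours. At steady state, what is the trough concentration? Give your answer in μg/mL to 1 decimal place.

k = ln2/t½ = ln2/42 ≈ 0.016504 h⁻¹; fraction remaining f = e^(−kτ) = e^(−0.016504×157) ≈ 0.0749.
At steady state, accumulation factor R = 1/(1 − e^(−kτ)) ≈ 1.0810.
Single-dose peak C₀ = D/Vd = 1351/140 ≈ 9.650 μg/mL.
Steady-state peak Cmax,ss = C₀·R ≈ 9.650 × 1.0810 ≈ 10.432 μg/mL.
One interval later, Cmin,ss = Cmax,ss·e^(−kτ) ≈ 10.432 × 0.0749 ≈ 0.781 μg/mL.

0.8 μg/mL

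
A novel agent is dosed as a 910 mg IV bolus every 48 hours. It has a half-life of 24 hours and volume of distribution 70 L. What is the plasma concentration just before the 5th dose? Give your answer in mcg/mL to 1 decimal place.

4.3 mcg/mL

f = (1/2)^(τ/t½) = (1/2)^(48/24) ≈ 0.2500.
C₀ = D/Vd = 910/70 ≈ 13.000 mcg/mL.
Before the 5th dose, 4 doses have been given. Superposition: Cmin = C₀·(f + f² + … + f^4).
≈ 13.000 × (0.2500 + 0.0625 + 0.0156 + 0.0039) ≈ 13.000 × 0.3320 ≈ 4.316 mcg/mL.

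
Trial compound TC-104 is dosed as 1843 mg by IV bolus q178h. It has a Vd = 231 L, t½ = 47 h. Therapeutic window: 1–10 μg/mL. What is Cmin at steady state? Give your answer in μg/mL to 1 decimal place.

0.6 μg/mL

τ/t½ = 178/47 ≈ 3.7872, so fraction remaining f = (1/2)^(178/47) ≈ 0.0724.
Accumulation ratio R = 1/(1 − f) ≈ 1/0.9276 ≈ 1.0781.
Each bolus raises the concentration by D/Vd = 1843/231 ≈ 7.978 μg/mL.
Steady-state peak Cmax,ss = C₀·R ≈ 7.978 × 1.0781 ≈ 8.601 μg/mL.
Steady-state trough Cmin,ss = Cmax,ss·f ≈ 8.601 × 0.0724 ≈ 0.623 μg/mL.
Trough 0.6 μg/mL vs MEC 1 μg/mL: subtherapeutic.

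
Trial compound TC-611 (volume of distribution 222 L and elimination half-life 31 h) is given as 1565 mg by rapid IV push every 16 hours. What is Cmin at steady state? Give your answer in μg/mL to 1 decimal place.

16.4 μg/mL

Over one 16-h interval, 16/31 ≈ 0.51613 half-lives elapse, leaving f ≈ 0.6992 of each dose.
Single-dose peak C₀ = D/Vd = 1565/222 ≈ 7.050 μg/mL.
Steady-state trough Cmin,ss = C₀·f/(1−f) ≈ 7.050 × 0.6992/0.3008 ≈ 16.387 μg/mL.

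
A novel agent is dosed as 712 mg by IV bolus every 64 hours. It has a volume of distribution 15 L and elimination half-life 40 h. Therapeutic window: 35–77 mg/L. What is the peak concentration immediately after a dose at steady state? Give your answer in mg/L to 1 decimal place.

70.8 mg/L

τ/t½ = 64/40 ≈ 1.6, so fraction remaining f = (1/2)^(64/40) ≈ 0.3299.
At steady state, accumulation factor R = 1/(1 − e^(−kτ)) ≈ 1.4923.
Each bolus raises the concentration by D/Vd = 712/15 ≈ 47.467 mg/L.
Cmax,ss = C₀/(1 − f) ≈ 47.467/0.6701 ≈ 70.836 mg/L.
Peak 70.8 mg/L vs MTC 77 mg/L: below toxic threshold.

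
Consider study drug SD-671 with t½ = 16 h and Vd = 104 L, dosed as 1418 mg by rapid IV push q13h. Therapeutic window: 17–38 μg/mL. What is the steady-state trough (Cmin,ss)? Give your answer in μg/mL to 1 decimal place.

18.0 μg/mL

k = ln2/t½ = ln2/16 ≈ 0.043322 h⁻¹; fraction remaining f = e^(−kτ) = e^(−0.043322×13) ≈ 0.5694.
Accumulation ratio R = 1/(1 − f) ≈ 1/0.4306 ≈ 2.3223.
Single-dose peak C₀ = D/Vd = 1418/104 ≈ 13.635 μg/mL.
Steady-state peak Cmax,ss = C₀·R ≈ 13.635 × 2.3223 ≈ 31.665 μg/mL.
One interval later, Cmin,ss = Cmax,ss·e^(−kτ) ≈ 31.665 × 0.5694 ≈ 18.030 μg/mL.
Trough 18.0 μg/mL vs MEC 17 μg/mL: adequate.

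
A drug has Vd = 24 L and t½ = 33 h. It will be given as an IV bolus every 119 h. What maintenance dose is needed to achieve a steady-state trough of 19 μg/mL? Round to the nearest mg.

5097 mg

τ/t½ = 119/33 ≈ 3.6061, so f = (1/2)^(119/33) ≈ 0.082124.
Cmin,ss = (D/Vd)·f/(1−f), so D = Cmin,ss·Vd·(1−f)/f.
D = 19 × 24 × (1−f)/f ≈ 19 × 24 × 11.17671 ≈ 5096.58 mg.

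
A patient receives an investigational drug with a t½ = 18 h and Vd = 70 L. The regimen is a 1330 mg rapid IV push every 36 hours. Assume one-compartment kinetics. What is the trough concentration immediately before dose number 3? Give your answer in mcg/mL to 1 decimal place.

f = (1/2)^(τ/t½) = (1/2)^(36/18) ≈ 0.2500.
C₀ = D/Vd = 1330/70 ≈ 19.000 mcg/mL.
Before the 3rd dose, 2 doses have been given. Superposition: Cmin = C₀·(f + f²).
≈ 19.000 × (0.2500 + 0.0625) ≈ 19.000 × 0.3125 ≈ 5.938 mcg/mL.

5.9 mcg/mL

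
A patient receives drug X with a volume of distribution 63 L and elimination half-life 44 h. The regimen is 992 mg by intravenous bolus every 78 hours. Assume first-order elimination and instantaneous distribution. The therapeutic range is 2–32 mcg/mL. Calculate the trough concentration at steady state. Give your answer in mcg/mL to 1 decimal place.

6.5 mcg/mL

k = ln2/t½ = ln2/44 ≈ 0.015753 h⁻¹; fraction remaining f = e^(−kτ) = e^(−0.015753×78) ≈ 0.2927.
Accumulation ratio R = 1/(1 − f) ≈ 1/0.7073 ≈ 1.4138.
Each bolus raises the concentration by D/Vd = 992/63 ≈ 15.746 mcg/mL.
Cmax,ss = C₀/(1 − f) ≈ 15.746/0.7073 ≈ 22.262 mcg/mL.
Steady-state trough Cmin,ss = Cmax,ss·f ≈ 22.262 × 0.2927 ≈ 6.516 mcg/mL.
Trough 6.5 mcg/mL vs MEC 2 mcg/mL: adequate.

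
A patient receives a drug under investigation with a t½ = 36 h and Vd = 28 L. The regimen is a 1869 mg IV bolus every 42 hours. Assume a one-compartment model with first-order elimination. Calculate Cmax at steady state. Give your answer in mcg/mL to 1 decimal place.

120.4 mcg/mL

Over one 42-h interval, 42/36 ≈ 1.1667 half-lives elapse, leaving f ≈ 0.4454 of each dose.
Accumulation ratio R = 1/(1 − f) ≈ 1/0.5546 ≈ 1.8031.
Each bolus raises the concentration by D/Vd = 1869/28 ≈ 66.750 mcg/mL.
Cmax,ss = C₀/(1 − f) ≈ 66.750/0.5546 ≈ 120.357 mcg/mL.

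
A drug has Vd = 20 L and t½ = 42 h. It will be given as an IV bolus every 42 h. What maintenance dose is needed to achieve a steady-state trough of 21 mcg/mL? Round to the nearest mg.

420 mg

τ/t½ = 42/42 ≈ 1, so f = (1/2)^(42/42) ≈ 0.500000.
Cmin,ss = (D/Vd)·f/(1−f), so D = Cmin,ss·Vd·(1−f)/f.
D = 21 × 20 × (1−f)/f ≈ 21 × 20 × 1.00000 ≈ 420.00 mg.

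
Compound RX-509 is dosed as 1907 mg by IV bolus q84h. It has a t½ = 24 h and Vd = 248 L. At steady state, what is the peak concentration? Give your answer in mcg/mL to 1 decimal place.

k = ln2/t½ = ln2/24 ≈ 0.028881 h⁻¹; fraction remaining f = e^(−kτ) = e^(−0.028881×84) ≈ 0.0884.
Accumulation ratio R = 1/(1 − f) ≈ 1/0.9116 ≈ 1.0970.
Single-dose peak C₀ = D/Vd = 1907/248 ≈ 7.690 mcg/mL.
Steady-state peak Cmax,ss = C₀·R ≈ 7.690 × 1.0970 ≈ 8.436 mcg/mL.

8.4 mcg/mL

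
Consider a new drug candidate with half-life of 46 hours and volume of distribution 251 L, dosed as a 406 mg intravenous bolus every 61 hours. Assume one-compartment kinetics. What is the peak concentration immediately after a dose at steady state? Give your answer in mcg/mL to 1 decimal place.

2.7 mcg/mL

τ/t½ = 61/46 ≈ 1.3261, so fraction remaining f = (1/2)^(61/46) ≈ 0.3988.
Accumulation ratio R = 1/(1 − f) ≈ 1/0.6012 ≈ 1.6633.
Each bolus raises the concentration by D/Vd = 406/251 ≈ 1.618 mcg/mL.
Steady-state peak Cmax,ss = C₀·R ≈ 1.618 × 1.6633 ≈ 2.691 mcg/mL.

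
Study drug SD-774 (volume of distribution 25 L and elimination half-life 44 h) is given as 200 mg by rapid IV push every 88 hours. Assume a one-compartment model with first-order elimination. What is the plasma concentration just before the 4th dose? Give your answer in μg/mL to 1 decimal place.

f = (1/2)^(τ/t½) = (1/2)^(88/44) ≈ 0.2500.
C₀ = D/Vd = 200/25 ≈ 8.000 μg/mL.
Before the 4th dose, 3 doses have been given. Superposition: Cmin = C₀·(f + f² + … + f^3).
≈ 8.000 × (0.2500 + 0.0625 + 0.0156) ≈ 8.000 × 0.3281 ≈ 2.625 μg/mL.

2.6 μg/mL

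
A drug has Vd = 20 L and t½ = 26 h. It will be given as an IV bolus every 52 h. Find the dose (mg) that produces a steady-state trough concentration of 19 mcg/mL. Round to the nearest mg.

τ/t½ = 52/26 ≈ 2, so f = (1/2)^(52/26) ≈ 0.250000.
Cmin,ss = (D/Vd)·f/(1−f), so D = Cmin,ss·Vd·(1−f)/f.
D = 19 × 20 × (1−f)/f ≈ 19 × 20 × 3.00000 ≈ 1140.00 mg.

1140 mg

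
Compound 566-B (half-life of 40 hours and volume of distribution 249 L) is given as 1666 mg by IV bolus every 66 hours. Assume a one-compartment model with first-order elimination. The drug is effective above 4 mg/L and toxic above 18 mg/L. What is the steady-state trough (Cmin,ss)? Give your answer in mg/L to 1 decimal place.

3.1 mg/L

Over one 66-h interval, 66/40 ≈ 1.65 half-lives elapse, leaving f ≈ 0.3186 of each dose.
Each bolus raises the concentration by D/Vd = 1666/249 ≈ 6.691 mg/L.
Steady-state trough Cmin,ss = C₀·f/(1−f) ≈ 6.691 × 0.3186/0.6814 ≈ 3.128 mg/L.
Trough 3.1 mg/L vs MEC 4 mg/L: subtherapeutic.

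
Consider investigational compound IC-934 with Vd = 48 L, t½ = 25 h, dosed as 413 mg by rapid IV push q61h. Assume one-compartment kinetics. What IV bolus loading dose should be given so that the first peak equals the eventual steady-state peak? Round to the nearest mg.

f = (1/2)^(61/25) ≈ 0.184284; accumulation ratio R = 1/(1−f) ≈ 1.22592.
Loading dose to hit Cmax,ss on first dose: D_load = D_maint·R ≈ 413 × 1.22592 ≈ 506.30 mg.

506 mg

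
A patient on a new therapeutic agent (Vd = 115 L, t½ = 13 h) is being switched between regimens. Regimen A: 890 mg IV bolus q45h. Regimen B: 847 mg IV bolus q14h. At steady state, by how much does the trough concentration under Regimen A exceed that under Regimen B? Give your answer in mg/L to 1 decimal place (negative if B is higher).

Regimen A: f = (1/2)^(45/13) ≈ 0.0908; Cmin,ss = (890/115)·f/(1−f) ≈ 0.773 mg/L.
Regimen B: f = (1/2)^(14/13) ≈ 0.4740; Cmin,ss = (847/115)·f/(1−f) ≈ 6.637 mg/L.
Difference ≈ 0.773 − 6.637 ≈ -5.864 mg/L.

-5.9 mg/L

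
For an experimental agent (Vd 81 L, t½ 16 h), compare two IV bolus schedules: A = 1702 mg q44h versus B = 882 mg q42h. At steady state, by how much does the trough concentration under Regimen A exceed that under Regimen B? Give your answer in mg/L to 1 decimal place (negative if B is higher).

1.6 mg/L

Regimen A: f = (1/2)^(44/16) ≈ 0.1487; Cmin,ss = (1702/81)·f/(1−f) ≈ 3.670 mg/L.
Regimen B: f = (1/2)^(42/16) ≈ 0.1621; Cmin,ss = (882/81)·f/(1−f) ≈ 2.107 mg/L.
Difference ≈ 3.670 − 2.107 ≈ 1.563 mg/L.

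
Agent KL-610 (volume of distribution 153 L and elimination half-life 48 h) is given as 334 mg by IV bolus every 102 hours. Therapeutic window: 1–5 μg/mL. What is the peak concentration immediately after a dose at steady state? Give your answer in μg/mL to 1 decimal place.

2.8 μg/mL

Over one 102-h interval, 102/48 ≈ 2.125 half-lives elapse, leaving f ≈ 0.2293 of each dose.
Accumulation ratio R = 1/(1 − f) ≈ 1/0.7707 ≈ 1.2975.
Each bolus raises the concentration by D/Vd = 334/153 ≈ 2.183 μg/mL.
Cmax,ss = C₀/(1 − f) ≈ 2.183/0.7707 ≈ 2.832 μg/mL.
Peak 2.8 μg/mL vs MTC 5 μg/mL: below toxic threshold.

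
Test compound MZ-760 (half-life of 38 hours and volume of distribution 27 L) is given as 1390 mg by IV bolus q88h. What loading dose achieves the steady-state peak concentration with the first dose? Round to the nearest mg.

f = (1/2)^(88/38) ≈ 0.200853; accumulation ratio R = 1/(1−f) ≈ 1.25133.
Loading dose to hit Cmax,ss on first dose: D_load = D_maint·R ≈ 1390 × 1.25133 ≈ 1739.35 mg.

1739 mg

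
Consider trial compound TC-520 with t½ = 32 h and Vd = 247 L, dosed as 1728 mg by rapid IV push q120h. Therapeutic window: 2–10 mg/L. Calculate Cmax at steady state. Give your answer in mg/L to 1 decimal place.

7.6 mg/L

τ/t½ = 120/32 ≈ 3.75, so fraction remaining f = (1/2)^(120/32) ≈ 0.0743.
At steady state, accumulation factor R = 1/(1 − e^(−kτ)) ≈ 1.0803.
Each bolus raises the concentration by D/Vd = 1728/247 ≈ 6.996 mg/L.
Steady-state peak Cmax,ss = C₀·R ≈ 6.996 × 1.0803 ≈ 7.558 mg/L.
Peak 7.6 mg/L vs MTC 10 mg/L: below toxic threshold.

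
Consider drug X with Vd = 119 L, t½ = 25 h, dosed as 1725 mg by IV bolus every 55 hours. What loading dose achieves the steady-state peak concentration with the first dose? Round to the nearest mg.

2205 mg

f = (1/2)^(55/25) ≈ 0.217638; accumulation ratio R = 1/(1−f) ≈ 1.27818.
Loading dose to hit Cmax,ss on first dose: D_load = D_maint·R ≈ 1725 × 1.27818 ≈ 2204.86 mg.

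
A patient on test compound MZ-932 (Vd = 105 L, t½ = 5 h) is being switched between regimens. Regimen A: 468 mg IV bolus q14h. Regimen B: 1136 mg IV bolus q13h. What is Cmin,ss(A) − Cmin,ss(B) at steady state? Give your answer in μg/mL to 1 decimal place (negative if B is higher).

Regimen A: f = (1/2)^(14/5) ≈ 0.1436; Cmin,ss = (468/105)·f/(1−f) ≈ 0.747 μg/mL.
Regimen B: f = (1/2)^(13/5) ≈ 0.1649; Cmin,ss = (1136/105)·f/(1−f) ≈ 2.136 μg/mL.
Difference ≈ 0.747 − 2.136 ≈ -1.389 μg/mL.

-1.4 μg/mL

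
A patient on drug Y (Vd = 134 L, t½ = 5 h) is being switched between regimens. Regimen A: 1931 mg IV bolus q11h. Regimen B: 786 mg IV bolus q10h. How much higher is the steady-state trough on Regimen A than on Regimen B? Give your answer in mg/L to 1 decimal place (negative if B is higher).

Regimen A: f = (1/2)^(11/5) ≈ 0.2176; Cmin,ss = (1931/134)·f/(1−f) ≈ 4.008 mg/L.
Regimen B: f = (1/2)^(10/5) ≈ 0.2500; Cmin,ss = (786/134)·f/(1−f) ≈ 1.955 mg/L.
Difference ≈ 4.008 − 1.955 ≈ 2.053 mg/L.

2.1 mg/L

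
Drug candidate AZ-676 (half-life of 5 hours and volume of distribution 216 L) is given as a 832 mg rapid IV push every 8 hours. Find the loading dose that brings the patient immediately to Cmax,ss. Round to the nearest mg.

1242 mg

f = (1/2)^(8/5) ≈ 0.329877; accumulation ratio R = 1/(1−f) ≈ 1.49226.
Loading dose to hit Cmax,ss on first dose: D_load = D_maint·R ≈ 832 × 1.49226 ≈ 1241.56 mg.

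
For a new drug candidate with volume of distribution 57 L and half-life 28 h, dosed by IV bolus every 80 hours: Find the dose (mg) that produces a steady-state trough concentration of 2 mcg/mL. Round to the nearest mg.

712 mg

τ/t½ = 80/28 ≈ 2.8571, so f = (1/2)^(80/28) ≈ 0.138011.
Cmin,ss = (D/Vd)·f/(1−f), so D = Cmin,ss·Vd·(1−f)/f.
D = 2 × 57 × (1−f)/f ≈ 2 × 57 × 6.24580 ≈ 712.02 mg.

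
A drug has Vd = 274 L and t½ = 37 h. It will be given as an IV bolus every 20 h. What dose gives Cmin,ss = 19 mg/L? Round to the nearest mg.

τ/t½ = 20/37 ≈ 0.54054, so f = (1/2)^(20/37) ≈ 0.687513.
Cmin,ss = (D/Vd)·f/(1−f), so D = Cmin,ss·Vd·(1−f)/f.
D = 19 × 274 × (1−f)/f ≈ 19 × 274 × 0.45452 ≈ 2366.23 mg.

2366 mg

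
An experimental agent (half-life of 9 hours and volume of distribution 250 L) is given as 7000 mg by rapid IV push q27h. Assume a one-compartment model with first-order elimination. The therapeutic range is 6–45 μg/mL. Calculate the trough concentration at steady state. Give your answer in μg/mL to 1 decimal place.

The dosing interval is 3 half-lives, so f = 2^(−3) = 0.125.
Accumulation ratio R = 1/(1 − f) = 1/0.875 = 8/7.
Single-dose peak C₀ = D/Vd = 7000/250 = 28 μg/mL.
Steady-state peak Cmax,ss = C₀·R = 28 × 8/7 ≈ 32.000 μg/mL.
Steady-state trough Cmin,ss = Cmax,ss·f ≈ 32.000 × 0.125 ≈ 4.000 μg/mL.
Trough 4.0 μg/mL vs MEC 6 μg/mL: subtherapeutic.

4.0 μg/mL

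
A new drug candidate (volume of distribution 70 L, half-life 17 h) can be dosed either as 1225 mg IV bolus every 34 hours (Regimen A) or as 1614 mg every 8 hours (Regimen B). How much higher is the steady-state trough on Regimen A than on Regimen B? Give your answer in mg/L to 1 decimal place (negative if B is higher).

-54.0 mg/L

Regimen A: f = (1/2)^(34/17) ≈ 0.2500; Cmin,ss = (1225/70)·f/(1−f) ≈ 5.833 mg/L.
Regimen B: f = (1/2)^(8/17) ≈ 0.7217; Cmin,ss = (1614/70)·f/(1−f) ≈ 59.793 mg/L.
Difference ≈ 5.833 − 59.793 ≈ -53.960 mg/L.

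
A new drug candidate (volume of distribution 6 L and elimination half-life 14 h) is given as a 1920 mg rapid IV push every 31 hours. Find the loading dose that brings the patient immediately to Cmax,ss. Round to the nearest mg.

f = (1/2)^(31/14) ≈ 0.215493; accumulation ratio R = 1/(1−f) ≈ 1.27469.
Loading dose to hit Cmax,ss on first dose: D_load = D_maint·R ≈ 1920 × 1.27469 ≈ 2447.40 mg.

2447 mg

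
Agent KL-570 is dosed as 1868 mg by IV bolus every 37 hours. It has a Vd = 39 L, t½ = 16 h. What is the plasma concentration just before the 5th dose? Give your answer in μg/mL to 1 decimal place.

f = (1/2)^(τ/t½) = (1/2)^(37/16) ≈ 0.2013.
C₀ = D/Vd = 1868/39 ≈ 47.897 μg/mL.
Before the 5th dose, 4 doses have been given. Superposition: Cmin = C₀·(f + f² + … + f^4).
≈ 47.897 × (0.2013 + 0.0405 + 0.0082 + 0.0016) ≈ 47.897 × 0.2516 ≈ 12.051 μg/mL.

12.1 μg/mL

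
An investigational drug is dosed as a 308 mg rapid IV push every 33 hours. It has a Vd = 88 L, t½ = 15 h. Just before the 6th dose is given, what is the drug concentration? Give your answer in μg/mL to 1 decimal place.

1.0 μg/mL

f = (1/2)^(τ/t½) = (1/2)^(33/15) ≈ 0.2176.
C₀ = D/Vd = 308/88 ≈ 3.500 μg/mL.
Before the 6th dose, 5 doses have been given. Superposition: Cmin = C₀·(f + f² + … + f^5).
≈ 3.500 × (0.2176 + 0.0473 + 0.0103 + 0.0022 + 0.0005) ≈ 3.500 × 0.2779 ≈ 0.973 μg/mL.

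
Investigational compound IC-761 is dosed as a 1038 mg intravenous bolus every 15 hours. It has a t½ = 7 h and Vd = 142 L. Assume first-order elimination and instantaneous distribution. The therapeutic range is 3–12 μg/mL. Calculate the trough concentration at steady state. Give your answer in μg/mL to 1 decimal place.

2.1 μg/mL

τ/t½ = 15/7 ≈ 2.1429, so fraction remaining f = (1/2)^(15/7) ≈ 0.2264.
Single-dose peak C₀ = D/Vd = 1038/142 ≈ 7.310 μg/mL.
Steady-state trough Cmin,ss = C₀·f/(1−f) ≈ 7.310 × 0.2264/0.7736 ≈ 2.139 μg/mL.
Trough 2.1 μg/mL vs MEC 3 μg/mL: subtherapeutic.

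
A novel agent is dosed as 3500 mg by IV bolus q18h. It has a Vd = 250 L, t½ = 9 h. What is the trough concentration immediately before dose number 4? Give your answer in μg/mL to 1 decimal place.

4.6 μg/mL

f = (1/2)^(τ/t½) = (1/2)^(18/9) ≈ 0.2500.
C₀ = D/Vd = 3500/250 ≈ 14.000 μg/mL.
Before the 4th dose, 3 doses have been given. Superposition: Cmin = C₀·(f + f² + … + f^3).
≈ 14.000 × (0.2500 + 0.0625 + 0.0156) ≈ 14.000 × 0.3281 ≈ 4.593 μg/mL.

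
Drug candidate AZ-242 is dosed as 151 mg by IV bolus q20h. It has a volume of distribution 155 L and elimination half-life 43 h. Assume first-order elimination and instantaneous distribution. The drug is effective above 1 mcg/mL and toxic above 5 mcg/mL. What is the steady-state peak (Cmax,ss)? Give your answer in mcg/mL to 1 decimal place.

Over one 20-h interval, 20/43 ≈ 0.46512 half-lives elapse, leaving f ≈ 0.7244 of each dose.
Accumulation ratio R = 1/(1 − f) ≈ 1/0.2756 ≈ 3.6284.
Single-dose peak C₀ = D/Vd = 151/155 ≈ 0.974 mcg/mL.
Steady-state peak Cmax,ss = C₀·R ≈ 0.974 × 3.6284 ≈ 3.534 mcg/mL.
Peak 3.5 mcg/mL vs MTC 5 mcg/mL: below toxic threshold.

3.5 mcg/mL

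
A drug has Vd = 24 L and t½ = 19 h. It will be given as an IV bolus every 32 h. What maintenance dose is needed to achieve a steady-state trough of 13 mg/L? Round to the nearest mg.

691 mg

τ/t½ = 32/19 ≈ 1.6842, so f = (1/2)^(32/19) ≈ 0.311173.
Cmin,ss = (D/Vd)·f/(1−f), so D = Cmin,ss·Vd·(1−f)/f.
D = 13 × 24 × (1−f)/f ≈ 13 × 24 × 2.21365 ≈ 690.66 mg.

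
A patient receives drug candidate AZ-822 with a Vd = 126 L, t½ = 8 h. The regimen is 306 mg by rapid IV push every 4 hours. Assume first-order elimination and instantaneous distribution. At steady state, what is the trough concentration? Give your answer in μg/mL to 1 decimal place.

5.9 μg/mL

τ/t½ = 4/8 ≈ 0.5, so fraction remaining f = (1/2)^(4/8) ≈ 0.7071.
Each bolus raises the concentration by D/Vd = 306/126 ≈ 2.429 μg/mL.
Steady-state trough Cmin,ss = C₀·f/(1−f) ≈ 2.429 × 0.7071/0.2929 ≈ 5.864 μg/mL.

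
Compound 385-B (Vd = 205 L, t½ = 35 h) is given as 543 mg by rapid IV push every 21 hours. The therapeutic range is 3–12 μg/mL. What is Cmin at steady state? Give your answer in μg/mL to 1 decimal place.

5.1 μg/mL

Over one 21-h interval, 21/35 ≈ 0.6 half-lives elapse, leaving f ≈ 0.6598 of each dose.
Accumulation ratio R = 1/(1 − f) ≈ 1/0.3402 ≈ 2.9394.
Single-dose peak C₀ = D/Vd = 543/205 ≈ 2.649 μg/mL.
Steady-state peak Cmax,ss = C₀·R ≈ 2.649 × 2.9394 ≈ 7.786 μg/mL.
Steady-state trough Cmin,ss = Cmax,ss·f ≈ 7.786 × 0.6598 ≈ 5.137 μg/mL.
Trough 5.1 μg/mL vs MEC 3 μg/mL: adequate.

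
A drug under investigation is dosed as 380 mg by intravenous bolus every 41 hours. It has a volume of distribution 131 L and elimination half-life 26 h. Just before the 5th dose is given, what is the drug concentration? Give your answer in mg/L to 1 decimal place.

1.4 mg/L

f = (1/2)^(τ/t½) = (1/2)^(41/26) ≈ 0.3352.
C₀ = D/Vd = 380/131 ≈ 2.901 mg/L.
Before the 5th dose, 4 doses have been given. Superposition: Cmin = C₀·(f + f² + … + f^4).
≈ 2.901 × (0.3352 + 0.1124 + 0.0377 + 0.0126) ≈ 2.901 × 0.4979 ≈ 1.444 mg/L.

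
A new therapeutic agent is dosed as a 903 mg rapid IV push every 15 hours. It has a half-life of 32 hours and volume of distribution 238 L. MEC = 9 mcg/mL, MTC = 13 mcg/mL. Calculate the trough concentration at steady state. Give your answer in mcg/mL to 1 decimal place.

Over one 15-h interval, 15/32 ≈ 0.46875 half-lives elapse, leaving f ≈ 0.7226 of each dose.
Each bolus raises the concentration by D/Vd = 903/238 ≈ 3.794 mcg/mL.
Steady-state trough Cmin,ss = C₀·f/(1−f) ≈ 3.794 × 0.7226/0.2774 ≈ 9.883 mcg/mL.
Trough 9.9 mcg/mL vs MEC 9 mcg/mL: adequate.

9.9 mcg/mL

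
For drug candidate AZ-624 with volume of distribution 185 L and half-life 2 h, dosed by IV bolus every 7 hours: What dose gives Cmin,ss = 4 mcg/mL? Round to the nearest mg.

7632 mg

τ/t½ = 7/2 ≈ 3.5, so f = (1/2)^(7/2) ≈ 0.088388.
Cmin,ss = (D/Vd)·f/(1−f), so D = Cmin,ss·Vd·(1−f)/f.
D = 4 × 185 × (1−f)/f ≈ 4 × 185 × 10.31375 ≈ 7632.18 mg.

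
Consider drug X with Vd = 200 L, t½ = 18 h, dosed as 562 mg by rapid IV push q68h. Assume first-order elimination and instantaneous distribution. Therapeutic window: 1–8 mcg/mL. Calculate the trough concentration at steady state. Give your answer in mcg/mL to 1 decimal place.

0.2 mcg/mL

k = ln2/t½ = ln2/18 ≈ 0.038508 h⁻¹; fraction remaining f = e^(−kτ) = e^(−0.038508×68) ≈ 0.0729.
Each bolus raises the concentration by D/Vd = 562/200 ≈ 2.810 mcg/mL.
Steady-state trough Cmin,ss = C₀·f/(1−f) ≈ 2.810 × 0.0729/0.9271 ≈ 0.221 mcg/mL.
Trough 0.2 mcg/mL vs MEC 1 mcg/mL: subtherapeutic.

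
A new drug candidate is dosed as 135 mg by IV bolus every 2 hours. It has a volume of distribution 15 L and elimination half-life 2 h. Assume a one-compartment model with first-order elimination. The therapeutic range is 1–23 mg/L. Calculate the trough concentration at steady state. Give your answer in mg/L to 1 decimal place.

9.0 mg/L

τ = 2 h = 1 half-life, so f = (1/2)^1 = 0.5.
At steady state, R = 1/(1 − 0.5) = 2/1.
Single-dose peak C₀ = D/Vd = 135/15 = 9 mg/L.
Steady-state peak Cmax,ss = C₀·R = 9 × 2/1 ≈ 18.000 mg/L.
Steady-state trough Cmin,ss = Cmax,ss·f ≈ 18.000 × 0.5 ≈ 9.000 mg/L.
Trough 9.0 mg/L vs MEC 1 mg/L: adequate.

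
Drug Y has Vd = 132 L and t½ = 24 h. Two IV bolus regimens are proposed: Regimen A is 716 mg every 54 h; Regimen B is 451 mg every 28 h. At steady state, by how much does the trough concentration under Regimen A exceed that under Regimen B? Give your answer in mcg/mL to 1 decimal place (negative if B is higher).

Regimen A: f = (1/2)^(54/24) ≈ 0.2102; Cmin,ss = (716/132)·f/(1−f) ≈ 1.444 mcg/mL.
Regimen B: f = (1/2)^(28/24) ≈ 0.4454; Cmin,ss = (451/132)·f/(1−f) ≈ 2.744 mcg/mL.
Difference ≈ 1.444 − 2.744 ≈ -1.300 mcg/mL.

-1.3 mcg/mL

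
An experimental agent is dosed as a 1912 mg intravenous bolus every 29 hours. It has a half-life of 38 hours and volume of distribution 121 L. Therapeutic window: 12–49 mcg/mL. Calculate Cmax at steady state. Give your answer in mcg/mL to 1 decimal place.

38.5 mcg/mL

k = ln2/t½ = ln2/38 ≈ 0.018241 h⁻¹; fraction remaining f = e^(−kτ) = e^(−0.018241×29) ≈ 0.5892.
Accumulation ratio R = 1/(1 − f) ≈ 1/0.4108 ≈ 2.4343.
Each bolus raises the concentration by D/Vd = 1912/121 ≈ 15.802 mcg/mL.
Steady-state peak Cmax,ss = C₀·R ≈ 15.802 × 2.4343 ≈ 38.467 mcg/mL.
Peak 38.5 mcg/mL vs MTC 49 mcg/mL: below toxic threshold.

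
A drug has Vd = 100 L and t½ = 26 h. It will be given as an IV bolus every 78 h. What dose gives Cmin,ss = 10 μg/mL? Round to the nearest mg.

τ/t½ = 78/26 ≈ 3, so f = (1/2)^(78/26) ≈ 0.125000.
Cmin,ss = (D/Vd)·f/(1−f), so D = Cmin,ss·Vd·(1−f)/f.
D = 10 × 100 × (1−f)/f ≈ 10 × 100 × 7.00000 ≈ 7000.00 mg.

7000 mg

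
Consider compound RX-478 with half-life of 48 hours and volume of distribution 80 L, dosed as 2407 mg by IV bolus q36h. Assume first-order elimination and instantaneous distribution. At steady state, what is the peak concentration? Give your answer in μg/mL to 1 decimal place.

Over one 36-h interval, 36/48 ≈ 0.75 half-lives elapse, leaving f ≈ 0.5946 of each dose.
At steady state, accumulation factor R = 1/(1 − e^(−kτ)) ≈ 2.4667.
Single-dose peak C₀ = D/Vd = 2407/80 ≈ 30.087 μg/mL.
Steady-state peak Cmax,ss = C₀·R ≈ 30.087 × 2.4667 ≈ 74.216 μg/mL.

74.2 μg/mL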